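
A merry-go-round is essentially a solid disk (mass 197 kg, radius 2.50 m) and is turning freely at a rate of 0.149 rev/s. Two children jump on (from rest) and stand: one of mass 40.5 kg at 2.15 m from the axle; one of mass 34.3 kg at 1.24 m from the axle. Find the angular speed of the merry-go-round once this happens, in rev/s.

The added mass arrives with no angular momentum about the axle, and any external torque about the axle is negligible, so the system's angular momentum is conserved.
I_p = ½(197)(2.50)² = 615.6 kg·m².
Added inertia Σmr² = (40.5)(2.15)² + (34.3)(1.24)² = 240.0 kg·m²; I_f = 615.6 + 240.0 = 855.6 kg·m².
ω_f = I_p ω_i / I_f = (615.6)(0.149) / 855.6 = 0.1072 rev/s.

ω_f ≈ 0.107 rev/s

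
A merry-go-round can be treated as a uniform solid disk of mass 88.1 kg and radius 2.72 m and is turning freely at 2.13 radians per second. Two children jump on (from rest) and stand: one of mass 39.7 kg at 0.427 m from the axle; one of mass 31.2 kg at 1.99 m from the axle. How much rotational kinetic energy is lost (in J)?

energy lost ≈ 212 J

No external torque acts about the axle; L_before = L_after.
I_p = ½(88.1)(2.72)² = 325.9 kg·m².
Added inertia Σmr² = (39.7)(0.427)² + (31.2)(1.99)² = 130.8 kg·m²; I_f = 325.9 + 130.8 = 456.7 kg·m².
ω_f = I_p ω_i / I_f = (325.9)(2.13) / 456.7 = 1.520 rad/s.
KE_i = ½(325.9)(2.130 rad/s)² = 739.3 J; KE_f = ½(456.7)(1.520)² = 527.6 J.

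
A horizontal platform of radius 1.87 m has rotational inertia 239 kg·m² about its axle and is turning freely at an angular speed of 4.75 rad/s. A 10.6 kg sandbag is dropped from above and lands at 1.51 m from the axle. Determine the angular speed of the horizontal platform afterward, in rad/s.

The added mass arrives with no angular momentum about the axle, and any external torque about the axle is negligible, so the system's angular momentum is conserved.
Added inertia Σmr² = (10.6)(1.51)² = 24.17 kg·m²; I_f = 239.0 + 24.17 = 263.2 kg·m².
ω_f = I_p ω_i / I_f = (239.0)(4.75) / 263.2 = 4.314 rad/s.

ω_f ≈ 4.31 rad/s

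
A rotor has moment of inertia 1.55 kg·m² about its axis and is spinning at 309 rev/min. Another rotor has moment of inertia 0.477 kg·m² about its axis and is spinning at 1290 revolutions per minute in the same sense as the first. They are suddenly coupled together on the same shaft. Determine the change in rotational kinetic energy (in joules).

ΔKE ≈ -1920 J

No external torque acts about the common axis, so total angular momentum is conserved.
Taking A's sense as positive: L = (1.550)(309) + (0.4770)(1290) = 1094 kg·m²·rpm.
Combined I = 1.550 + 0.4770 = 2.027 kg·m².
ω_f = L / I = 1094 / 2.027 = 539.9 rpm.
KE_i = ½ΣIω² = 5164 J; KE_f = ½(2.027)(56.53)² = 3239 J.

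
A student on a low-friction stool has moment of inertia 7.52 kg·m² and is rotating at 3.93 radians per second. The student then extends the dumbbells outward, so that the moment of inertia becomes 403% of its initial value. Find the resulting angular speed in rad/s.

With no external torque about the axis, L is conserved: I₁ω₁ = I₂ω₂.
I₂ = 4.03 × 7.52 = 30.31 kg·m².
ω₂ = I₁ω₁ / I₂ = (7.520)(3.93 rad/s) / (30.31) = 0.9752 rad/s.

ω₂ ≈ 0.975 rad/s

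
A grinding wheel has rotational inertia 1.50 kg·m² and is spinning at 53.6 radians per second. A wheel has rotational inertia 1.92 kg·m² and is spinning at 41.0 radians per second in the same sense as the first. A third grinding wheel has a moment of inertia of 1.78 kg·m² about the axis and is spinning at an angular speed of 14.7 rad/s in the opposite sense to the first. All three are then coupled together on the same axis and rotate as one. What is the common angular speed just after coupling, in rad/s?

|ω_f| ≈ 25.6 rad/s

No external torque acts about the common axis, so total angular momentum is conserved.
Taking A's sense as positive: L = (1.500)(53.6) + (1.920)(41.0) − (1.780)(14.7) = 133.0 kg·m²·rad/s.
Combined I = 1.500 + 1.920 + 1.780 = 5.200 kg·m².
ω_f = L / I = 133.0 / 5.200 = 25.57 rad/s.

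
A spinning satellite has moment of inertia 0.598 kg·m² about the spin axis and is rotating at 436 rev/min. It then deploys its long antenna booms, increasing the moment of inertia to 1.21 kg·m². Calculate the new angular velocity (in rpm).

ω₂ ≈ 215 rpm

No external torque acts about the spin axis, so angular momentum is conserved.
ω₂ = I₁ω₁ / I₂ = (0.5980)(436 rpm) / (1.210) = 215.5 rpm.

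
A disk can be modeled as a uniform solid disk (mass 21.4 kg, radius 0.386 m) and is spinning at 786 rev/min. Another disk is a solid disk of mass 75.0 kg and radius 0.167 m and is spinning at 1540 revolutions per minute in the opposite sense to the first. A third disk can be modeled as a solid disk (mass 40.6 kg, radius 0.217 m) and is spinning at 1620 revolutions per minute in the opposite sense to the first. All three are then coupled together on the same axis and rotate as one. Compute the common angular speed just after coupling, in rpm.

|ω_f| ≈ 530 rpm

The coupling torques are internal; angular momentum about the shared axis is conserved.
Moments of inertia: I_A = ½(21.4)(0.386)² = 1.594 kg·m²; I_B = ½(75.0)(0.167)² = 1.046 kg·m²; I_C = ½(40.6)(0.217)² = 0.9559 kg·m².
Taking A's sense as positive: L = (1.594)(786) − (1.046)(1540) − (0.9559)(1620) = -1906 kg·m²·rpm.
Combined I = 1.594 + 1.046 + 0.9559 = 3.596 kg·m².
ω_f = L / I = -1906 / 3.596 = -530.1 rpm.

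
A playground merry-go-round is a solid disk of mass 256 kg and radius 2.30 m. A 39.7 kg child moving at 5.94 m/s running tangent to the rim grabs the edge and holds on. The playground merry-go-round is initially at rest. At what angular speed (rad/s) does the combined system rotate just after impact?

The axle reaction passes through the axle and exerts no torque about it; angular momentum about the axle is conserved through the impact.
I_p = ½(256)(2.30)² = 677.1 kg·m². Taking the sense of the child's angular momentum as positive, L_{child} = m v R = (39.7)(5.94)(2.30) = 542.4 kg·m²/s.
L_i = 0 + 542.4 = 542.4 kg·m²/s.
After sticking, I_f = I_p + m R² = 677.1 + (39.7)(2.30)² = 887.1 kg·m².
ω_f = L_i / I_f = 542.4 / 887.1 = 0.6114 rad/s.

|ω_f| ≈ 0.611 rad/s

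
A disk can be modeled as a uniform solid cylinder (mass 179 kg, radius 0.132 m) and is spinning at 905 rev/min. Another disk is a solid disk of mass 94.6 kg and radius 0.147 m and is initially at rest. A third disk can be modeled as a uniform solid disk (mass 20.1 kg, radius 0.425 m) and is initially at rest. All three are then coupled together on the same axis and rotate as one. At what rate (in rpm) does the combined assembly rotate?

The coupling torques are internal; angular momentum about the shared axis is conserved.
Moments of inertia: I_A = ½(179)(0.132)² = 1.559 kg·m²; I_B = ½(94.6)(0.147)² = 1.022 kg·m²; I_C = ½(20.1)(0.425)² = 1.815 kg·m².
Taking A's sense as positive: L = (1.559)(905) = 1411 kg·m²·rpm.
Combined I = 1.559 + 1.022 + 1.815 = 4.397 kg·m².
ω_f = L / I = 1411 / 4.397 = 321.0 rpm.

|ω_f| ≈ 321 rpm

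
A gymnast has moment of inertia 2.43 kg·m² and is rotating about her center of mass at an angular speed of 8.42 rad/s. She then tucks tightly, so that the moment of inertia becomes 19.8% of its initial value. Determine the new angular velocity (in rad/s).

ω₂ ≈ 42.5 rad/s

Angular momentum about the spin axis is conserved since the torque about it is zero.
I₂ = 0.198 × 2.43 = 0.4811 kg·m².
ω₂ = I₁ω₁ / I₂ = (2.430)(8.42 rad/s) / (0.4811) = 42.53 rad/s.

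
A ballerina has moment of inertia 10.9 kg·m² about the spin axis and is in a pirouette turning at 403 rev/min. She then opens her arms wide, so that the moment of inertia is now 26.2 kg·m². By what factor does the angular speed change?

No external torque acts about the spin axis, so angular momentum is conserved.
ω₂/ω₁ = I₁/I₂ = 10.90 / 26.20 = 0.4160.

ω₂/ω₁ ≈ 0.416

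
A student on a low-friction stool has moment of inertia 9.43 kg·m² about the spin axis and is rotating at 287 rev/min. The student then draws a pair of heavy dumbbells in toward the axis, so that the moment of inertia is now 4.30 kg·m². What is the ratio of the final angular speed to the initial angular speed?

No external torque acts about the spin axis, so angular momentum is conserved.
ω₂/ω₁ = I₁/I₂ = 9.430 / 4.300 = 2.193.

ω₂/ω₁ ≈ 2.19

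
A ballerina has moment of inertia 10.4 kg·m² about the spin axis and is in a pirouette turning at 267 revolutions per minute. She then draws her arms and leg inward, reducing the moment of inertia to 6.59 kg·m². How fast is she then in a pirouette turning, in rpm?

ω₂ ≈ 421 rpm

No external torque acts about the spin axis, so angular momentum is conserved.
ω₂ = I₁ω₁ / I₂ = (10.40)(267 rpm) / (6.590) = 421.4 rpm.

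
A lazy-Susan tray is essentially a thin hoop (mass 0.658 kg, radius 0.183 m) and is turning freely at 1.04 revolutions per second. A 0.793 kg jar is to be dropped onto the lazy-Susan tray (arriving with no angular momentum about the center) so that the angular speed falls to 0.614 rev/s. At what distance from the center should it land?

No external torque acts about the center; L_before = L_after.
I_p = (0.658)(0.183)² = 0.02204 kg·m².
I_p ω_i = (I_p + m r²) ω_f ⇒ m r² = I_p(ω_i/ω_f − 1) = 0.02204(1.04/0.614 − 1) = 0.01529 kg·m².
r = √(0.01529/0.793) = 0.1389 m.

r ≈ 0.139 m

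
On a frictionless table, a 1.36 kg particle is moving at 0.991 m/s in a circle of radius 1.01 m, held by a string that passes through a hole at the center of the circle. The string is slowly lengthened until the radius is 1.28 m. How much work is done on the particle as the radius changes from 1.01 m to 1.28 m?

Central (radial) force ⇒ zero torque about the center ⇒ m v r is constant.
v₂ = v₁ r₁ / r₂ = (0.991)(1.01) / (1.28) = 0.7820 m/s.
W = ΔKE = ½m(v₂² − v₁²) = -0.2520 J.

W ≈ -0.252 J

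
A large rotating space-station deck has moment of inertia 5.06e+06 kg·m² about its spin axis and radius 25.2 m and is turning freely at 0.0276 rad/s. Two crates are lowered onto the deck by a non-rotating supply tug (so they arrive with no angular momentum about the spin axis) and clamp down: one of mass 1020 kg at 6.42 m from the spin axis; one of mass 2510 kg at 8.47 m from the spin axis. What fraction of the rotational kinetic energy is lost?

The added mass arrives with no angular momentum about the spin axis, and any external torque about the spin axis is negligible, so the system's angular momentum is conserved.
Added inertia Σmr² = (1020)(6.42)² + (2510)(8.47)² = 2.221e+05 kg·m²; I_f = 5.060e+06 + 2.221e+05 = 5.282e+06 kg·m².
ω_f = I_p ω_i / I_f = (5.060e+06)(0.0276) / 5.282e+06 = 0.02644 rad/s.
KE_i = ½(5.060e+06)(0.02760 rad/s)² = 1927 J; KE_f = ½(5.282e+06)(0.02644)² = 1846 J.
Fraction lost = 0.04205.

fraction ≈ 0.0420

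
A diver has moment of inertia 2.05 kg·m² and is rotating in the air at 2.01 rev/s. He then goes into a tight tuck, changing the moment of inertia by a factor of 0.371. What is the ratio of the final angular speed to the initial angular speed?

With no external torque about the axis, L is conserved: I₁ω₁ = I₂ω₂.
I₂ = 0.371 × 2.05 = 0.7605 kg·m².
ω₂/ω₁ = I₁/I₂ = 2.050 / 0.7605 = 2.695.

ω₂/ω₁ ≈ 2.70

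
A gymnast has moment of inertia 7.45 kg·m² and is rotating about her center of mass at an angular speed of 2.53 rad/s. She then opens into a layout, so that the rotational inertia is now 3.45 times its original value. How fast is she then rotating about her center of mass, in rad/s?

Angular momentum about the spin axis is conserved since the torque about it is zero.
I₂ = 3.45 × 7.45 = 25.70 kg·m².
ω₂ = I₁ω₁ / I₂ = (7.450)(2.53 rad/s) / (25.70) = 0.7333 rad/s.

ω₂ ≈ 0.733 rad/s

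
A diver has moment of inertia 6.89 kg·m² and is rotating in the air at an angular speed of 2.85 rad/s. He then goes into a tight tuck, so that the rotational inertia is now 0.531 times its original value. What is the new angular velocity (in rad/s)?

No external torque acts about the spin axis, so angular momentum is conserved.
I₂ = 0.531 × 6.89 = 3.659 kg·m².
ω₂ = I₁ω₁ / I₂ = (6.890)(2.85 rad/s) / (3.659) = 5.367 rad/s.

ω₂ ≈ 5.37 rad/s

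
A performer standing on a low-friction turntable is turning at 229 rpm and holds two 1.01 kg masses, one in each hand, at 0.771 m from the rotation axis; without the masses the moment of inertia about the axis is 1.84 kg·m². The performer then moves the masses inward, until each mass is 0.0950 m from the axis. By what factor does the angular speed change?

ω₂/ω₁ ≈ 1.64

Angular momentum about the spin axis is conserved since the torque about it is zero.
I₁ = 1.84 + 2(1.01)(0.771)² = 3.041 kg·m²; I₂ = 1.84 + 2(1.01)(0.0950)² = 1.858 kg·m².
ω₂/ω₁ = I₁/I₂ = 3.041 / 1.858 = 1.636.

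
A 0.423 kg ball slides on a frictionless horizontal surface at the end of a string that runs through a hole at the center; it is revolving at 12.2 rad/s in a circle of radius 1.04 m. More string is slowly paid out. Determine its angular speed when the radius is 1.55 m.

The constraining force is radial, so m r² ω about the center is conserved.
ω₂ = ω₁ (r₁/r₂)² = (12.2)(1.04/1.55)² = 5.492 rad/s.

ω₂ ≈ 5.49 rad/s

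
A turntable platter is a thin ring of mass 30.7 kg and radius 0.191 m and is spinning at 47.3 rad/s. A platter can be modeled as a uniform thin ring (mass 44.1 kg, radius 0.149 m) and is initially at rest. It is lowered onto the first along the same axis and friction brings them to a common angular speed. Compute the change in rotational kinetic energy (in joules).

The coupling torques are internal; angular momentum about the shared axis is conserved.
Moments of inertia: I_A = (30.7)(0.191)² = 1.120 kg·m²; I_B = (44.1)(0.149)² = 0.9791 kg·m².
Taking A's sense as positive: L = (1.120)(47.3) = 52.97 kg·m²·rad/s.
Combined I = 1.120 + 0.9791 = 2.099 kg·m².
ω_f = L / I = 52.97 / 2.099 = 25.24 rad/s.
KE_i = ½ΣIω² = 1253 J; KE_f = ½(2.099)(25.24)² = 668.5 J.

ΔKE ≈ -584 J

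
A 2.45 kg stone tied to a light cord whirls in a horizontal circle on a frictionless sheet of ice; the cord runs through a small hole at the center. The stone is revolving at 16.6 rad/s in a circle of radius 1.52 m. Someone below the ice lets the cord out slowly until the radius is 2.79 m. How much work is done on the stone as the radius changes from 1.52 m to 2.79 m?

No torque about the axis ⇒ m r₁² ω₁ = m r₂² ω₂.
ω₂ = ω₁ (r₁/r₂)² = (16.6)(1.52/2.79)² = 4.927 rad/s.
W = ΔKE = ½m(v₂² − v₁²) = -548.4 J.

W ≈ -548 J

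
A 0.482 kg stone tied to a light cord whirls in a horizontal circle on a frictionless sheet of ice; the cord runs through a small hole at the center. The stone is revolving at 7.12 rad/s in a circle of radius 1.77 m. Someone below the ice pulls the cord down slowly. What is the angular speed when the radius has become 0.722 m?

ω₂ ≈ 42.8 rad/s

The constraining force is radial, so m r² ω about the center is conserved.
ω₂ = ω₁ (r₁/r₂)² = (7.12)(1.77/0.722)² = 42.79 rad/s.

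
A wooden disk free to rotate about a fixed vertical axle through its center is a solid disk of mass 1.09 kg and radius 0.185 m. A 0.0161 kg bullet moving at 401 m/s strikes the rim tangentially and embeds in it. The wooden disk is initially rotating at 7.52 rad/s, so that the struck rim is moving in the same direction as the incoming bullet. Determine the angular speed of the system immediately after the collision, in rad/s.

|ω_f| ≈ 69.5 rad/s

About the axle the impulsive forces during the collision are internal, so angular momentum about that axis is conserved.
I_p = ½(1.09)(0.185)² = 0.01865 kg·m². Taking the sense of the bullet's angular momentum as positive, L_{bullet} = m v R = (0.0161)(401)(0.185) = 1.194 kg·m²/s.
L_i = +I_p ω_p + m v R = +(0.01865)(7.52) + 1.194 = 1.335 kg·m²/s.
After sticking, I_f = I_p + m R² = 0.01865 + (0.0161)(0.185)² = 0.01920 kg·m².
ω_f = L_i / I_f = 1.335 / 0.01920 = 69.50 rad/s.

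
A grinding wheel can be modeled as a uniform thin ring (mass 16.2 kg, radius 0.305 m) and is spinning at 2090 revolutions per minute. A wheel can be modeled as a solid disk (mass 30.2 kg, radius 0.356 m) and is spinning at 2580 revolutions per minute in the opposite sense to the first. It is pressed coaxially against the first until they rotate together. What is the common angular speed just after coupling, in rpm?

The coupling torques are internal; angular momentum about the shared axis is conserved.
Moments of inertia: I_A = (16.2)(0.305)² = 1.507 kg·m²; I_B = ½(30.2)(0.356)² = 1.914 kg·m².
Taking A's sense as positive: L = (1.507)(2090) − (1.914)(2580) = -1788 kg·m²·rpm.
Combined I = 1.507 + 1.914 = 3.421 kg·m².
ω_f = L / I = -1788 / 3.421 = -522.6 rpm.

|ω_f| ≈ 523 rpm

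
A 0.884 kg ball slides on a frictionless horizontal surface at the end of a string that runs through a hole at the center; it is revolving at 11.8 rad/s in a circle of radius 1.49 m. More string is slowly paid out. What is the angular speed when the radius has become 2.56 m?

No torque about the axis ⇒ m r₁² ω₁ = m r₂² ω₂.
ω₂ = ω₁ (r₁/r₂)² = (11.8)(1.49/2.56)² = 3.997 rad/s.

ω₂ ≈ 4.00 rad/s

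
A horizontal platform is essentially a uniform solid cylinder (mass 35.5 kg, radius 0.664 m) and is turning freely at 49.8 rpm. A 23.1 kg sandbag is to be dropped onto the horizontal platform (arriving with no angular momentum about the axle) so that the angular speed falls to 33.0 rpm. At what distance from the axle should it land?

r ≈ 0.415 m

The added mass arrives with no angular momentum about the axle, and any external torque about the axle is negligible, so the system's angular momentum is conserved.
I_p = ½(35.5)(0.664)² = 7.826 kg·m².
I_p ω_i = (I_p + m r²) ω_f ⇒ m r² = I_p(ω_i/ω_f − 1) = 7.826(49.8/33.0 − 1) = 3.984 kg·m².
r = √(3.984/23.1) = 0.4153 m.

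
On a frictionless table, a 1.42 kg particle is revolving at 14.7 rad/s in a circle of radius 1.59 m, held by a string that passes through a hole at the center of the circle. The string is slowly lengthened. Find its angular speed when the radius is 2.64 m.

ω₂ ≈ 5.33 rad/s

No torque about the axis ⇒ m r₁² ω₁ = m r₂² ω₂.
ω₂ = ω₁ (r₁/r₂)² = (14.7)(1.59/2.64)² = 5.332 rad/s.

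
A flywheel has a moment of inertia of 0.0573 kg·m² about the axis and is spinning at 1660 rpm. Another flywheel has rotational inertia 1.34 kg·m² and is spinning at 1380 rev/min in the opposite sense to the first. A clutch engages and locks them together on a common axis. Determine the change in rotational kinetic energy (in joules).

No external torque acts about the common axis, so total angular momentum is conserved.
Taking A's sense as positive: L = (0.05730)(1660) − (1.340)(1380) = -1754 kg·m²·rpm.
Combined I = 0.05730 + 1.340 = 1.397 kg·m².
ω_f = L / I = -1754 / 1.397 = -1255 rpm.
KE_i = ½ΣIω² = 14860 J; KE_f = ½(1.397)(131.5)² = 12070 J.

ΔKE ≈ -2780 J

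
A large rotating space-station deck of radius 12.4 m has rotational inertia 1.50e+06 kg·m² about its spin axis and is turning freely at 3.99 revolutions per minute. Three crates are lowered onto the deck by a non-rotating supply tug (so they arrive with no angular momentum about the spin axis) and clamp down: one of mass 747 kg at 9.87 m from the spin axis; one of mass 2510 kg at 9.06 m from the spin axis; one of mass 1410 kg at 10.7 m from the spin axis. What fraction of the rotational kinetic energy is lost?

fraction ≈ 0.227

No external torque acts about the spin axis; L_before = L_after.
Added inertia Σmr² = (747)(9.87)² + (2510)(9.06)² + (1410)(10.7)² = 4.402e+05 kg·m²; I_f = 1.500e+06 + 4.402e+05 = 1.940e+06 kg·m².
ω_f = I_p ω_i / I_f = (1.500e+06)(3.99) / 1.940e+06 = 3.085 rpm.
KE_i = ½(1.500e+06)(0.4178 rad/s)² = 1.309e+05 J; KE_f = ½(1.940e+06)(0.3230)² = 1.012e+05 J.
Fraction lost = 0.2269.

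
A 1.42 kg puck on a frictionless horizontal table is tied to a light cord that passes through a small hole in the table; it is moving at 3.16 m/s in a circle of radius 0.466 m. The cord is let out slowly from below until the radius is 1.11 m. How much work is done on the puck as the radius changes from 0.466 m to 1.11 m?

The only horizontal force on the mass is along the cord (radial), so it exerts no torque about the hole and angular momentum m v r is conserved.
v₂ = v₁ r₁ / r₂ = (3.16)(0.466) / (1.11) = 1.327 m/s.
W = ΔKE = ½m(v₂² − v₁²) = -5.840 J.

W ≈ -5.84 J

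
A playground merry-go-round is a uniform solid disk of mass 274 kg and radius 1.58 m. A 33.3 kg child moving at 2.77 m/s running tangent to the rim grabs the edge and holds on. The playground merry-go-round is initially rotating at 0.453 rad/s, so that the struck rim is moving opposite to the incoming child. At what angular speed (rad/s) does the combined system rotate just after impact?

The axle reaction passes through the axle and exerts no torque about it; angular momentum about the axle is conserved through the impact.
I_p = ½(274)(1.58)² = 342.0 kg·m². Taking the sense of the child's angular momentum as positive, L_{child} = m v R = (33.3)(2.77)(1.58) = 145.7 kg·m²/s.
L_i = −I_p ω_p + m v R = −(342.0)(0.453) + 145.7 = -9.188 kg·m²/s.
After sticking, I_f = I_p + m R² = 342.0 + (33.3)(1.58)² = 425.1 kg·m².
ω_f = L_i / I_f = -9.188 / 425.1 = -0.02161 rad/s.

|ω_f| ≈ 0.0216 rad/s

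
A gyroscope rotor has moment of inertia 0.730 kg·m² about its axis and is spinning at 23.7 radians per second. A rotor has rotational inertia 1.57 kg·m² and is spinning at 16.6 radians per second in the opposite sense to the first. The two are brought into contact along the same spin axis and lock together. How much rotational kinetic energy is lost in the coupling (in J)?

ΔKE lost ≈ 405 J

The coupling torques are internal; angular momentum about the shared axis is conserved.
Taking A's sense as positive: L = (0.7300)(23.7) − (1.570)(16.6) = -8.761 kg·m²·rad/s.
Combined I = 0.7300 + 1.570 = 2.300 kg·m².
ω_f = L / I = -8.761 / 2.300 = -3.809 rad/s.
KE_i = ½ΣIω² = 421.3 J; KE_f = ½(2.300)(3.809)² = 16.69 J.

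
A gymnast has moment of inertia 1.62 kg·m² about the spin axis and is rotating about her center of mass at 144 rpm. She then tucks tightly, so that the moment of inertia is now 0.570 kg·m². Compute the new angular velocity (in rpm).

ω₂ ≈ 409 rpm

With no external torque about the axis, L is conserved: I₁ω₁ = I₂ω₂.
ω₂ = I₁ω₁ / I₂ = (1.620)(144 rpm) / (0.5700) = 409.3 rpm.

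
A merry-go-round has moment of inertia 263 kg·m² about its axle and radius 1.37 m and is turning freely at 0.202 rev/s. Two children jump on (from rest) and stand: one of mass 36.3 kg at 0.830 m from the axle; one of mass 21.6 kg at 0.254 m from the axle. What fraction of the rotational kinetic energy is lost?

The added mass arrives with no angular momentum about the axle, and any external torque about the axle is negligible, so the system's angular momentum is conserved.
Added inertia Σmr² = (36.3)(0.830)² + (21.6)(0.254)² = 26.40 kg·m²; I_f = 263.0 + 26.40 = 289.4 kg·m².
ω_f = I_p ω_i / I_f = (263.0)(0.202) / 289.4 = 0.1836 rev/s.
KE_i = ½(263.0)(1.269 rad/s)² = 211.8 J; KE_f = ½(289.4)(1.153)² = 192.5 J.
Fraction lost = 0.09123.

fraction ≈ 0.0912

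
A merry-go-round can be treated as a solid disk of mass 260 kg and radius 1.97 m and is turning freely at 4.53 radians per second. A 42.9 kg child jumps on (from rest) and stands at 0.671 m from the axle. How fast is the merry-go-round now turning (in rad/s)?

No external torque acts about the axle; L_before = L_after.
I_p = ½(260)(1.97)² = 504.5 kg·m².
Added inertia Σmr² = (42.9)(0.671)² = 19.32 kg·m²; I_f = 504.5 + 19.32 = 523.8 kg·m².
ω_f = I_p ω_i / I_f = (504.5)(4.53) / 523.8 = 4.363 rad/s.

ω_f ≈ 4.36 rad/s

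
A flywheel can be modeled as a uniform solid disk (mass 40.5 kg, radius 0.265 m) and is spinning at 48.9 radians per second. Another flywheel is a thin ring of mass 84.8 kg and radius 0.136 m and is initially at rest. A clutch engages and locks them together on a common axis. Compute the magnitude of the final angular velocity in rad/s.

The coupling torques are internal; angular momentum about the shared axis is conserved.
Moments of inertia: I_A = ½(40.5)(0.265)² = 1.422 kg·m²; I_B = (84.8)(0.136)² = 1.568 kg·m².
Taking A's sense as positive: L = (1.422)(48.9) = 69.54 kg·m²·rad/s.
Combined I = 1.422 + 1.568 = 2.991 kg·m².
ω_f = L / I = 69.54 / 2.991 = 23.25 rad/s.

|ω_f| ≈ 23.3 rad/s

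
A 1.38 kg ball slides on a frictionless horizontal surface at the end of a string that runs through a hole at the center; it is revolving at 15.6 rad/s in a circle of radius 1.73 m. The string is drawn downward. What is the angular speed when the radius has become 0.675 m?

The constraining force is radial, so m r² ω about the center is conserved.
ω₂ = ω₁ (r₁/r₂)² = (15.6)(1.73/0.675)² = 102.5 rad/s.

ω₂ ≈ 102 rad/s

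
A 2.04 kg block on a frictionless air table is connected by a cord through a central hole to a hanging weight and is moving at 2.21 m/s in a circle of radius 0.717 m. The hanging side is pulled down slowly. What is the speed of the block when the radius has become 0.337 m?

The only horizontal force on the mass is along the cord (radial), so it exerts no torque about the hole and angular momentum m v r is conserved.
v₂ = v₁ r₁ / r₂ = (2.21)(0.717) / (0.337) = 4.702 m/s.

v₂ ≈ 4.70 m/s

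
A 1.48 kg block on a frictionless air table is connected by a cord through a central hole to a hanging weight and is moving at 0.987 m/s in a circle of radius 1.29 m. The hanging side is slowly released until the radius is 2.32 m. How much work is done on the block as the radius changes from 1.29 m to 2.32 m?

W ≈ -0.498 J

Central (radial) force ⇒ zero torque about the center ⇒ m v r is constant.
v₂ = v₁ r₁ / r₂ = (0.987)(1.29) / (2.32) = 0.5488 m/s.
W = ΔKE = ½m(v₂² − v₁²) = -0.4980 J.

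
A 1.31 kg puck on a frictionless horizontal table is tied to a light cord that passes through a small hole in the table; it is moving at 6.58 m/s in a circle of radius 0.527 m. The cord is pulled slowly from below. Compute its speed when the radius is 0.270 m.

Central (radial) force ⇒ zero torque about the center ⇒ m v r is constant.
v₂ = v₁ r₁ / r₂ = (6.58)(0.527) / (0.270) = 12.84 m/s.

v₂ ≈ 12.8 m/s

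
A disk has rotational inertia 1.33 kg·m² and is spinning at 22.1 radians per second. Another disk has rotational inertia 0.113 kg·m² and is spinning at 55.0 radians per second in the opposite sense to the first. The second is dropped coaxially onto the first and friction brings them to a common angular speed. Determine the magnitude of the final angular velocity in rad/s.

No external torque acts about the common axis, so total angular momentum is conserved.
Taking A's sense as positive: L = (1.330)(22.1) − (0.1130)(55.0) = 23.18 kg·m²·rad/s.
Combined I = 1.330 + 0.1130 = 1.443 kg·m².
ω_f = L / I = 23.18 / 1.443 = 16.06 rad/s.

|ω_f| ≈ 16.1 rad/s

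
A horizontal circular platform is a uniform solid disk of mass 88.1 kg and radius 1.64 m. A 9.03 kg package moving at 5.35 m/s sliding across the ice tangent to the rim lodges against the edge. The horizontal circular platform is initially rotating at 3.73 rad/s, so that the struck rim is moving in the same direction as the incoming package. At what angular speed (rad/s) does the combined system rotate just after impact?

|ω_f| ≈ 3.65 rad/s

The axle reaction passes through the central axle and exerts no torque about it; angular momentum about the central axle is conserved through the impact.
I_p = ½(88.1)(1.64)² = 118.5 kg·m². Taking the sense of the package's angular momentum as positive, L_{package} = m v R = (9.03)(5.35)(1.64) = 79.23 kg·m²/s.
L_i = +I_p ω_p + m v R = +(118.5)(3.73) + 79.23 = 521.1 kg·m²/s.
After sticking, I_f = I_p + m R² = 118.5 + (9.03)(1.64)² = 142.8 kg·m².
ω_f = L_i / I_f = 521.1 / 142.8 = 3.650 rad/s.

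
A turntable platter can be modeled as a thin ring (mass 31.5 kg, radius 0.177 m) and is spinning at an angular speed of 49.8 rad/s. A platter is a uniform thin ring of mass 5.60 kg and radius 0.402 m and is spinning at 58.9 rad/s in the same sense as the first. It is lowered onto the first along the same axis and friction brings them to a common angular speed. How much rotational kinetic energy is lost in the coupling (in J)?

The coupling torques are internal; angular momentum about the shared axis is conserved.
Moments of inertia: I_A = (31.5)(0.177)² = 0.9869 kg·m²; I_B = (5.60)(0.402)² = 0.9050 kg·m².
Taking A's sense as positive: L = (0.9869)(49.8) + (0.9050)(58.9) = 102.4 kg·m²·rad/s.
Combined I = 0.9869 + 0.9050 = 1.892 kg·m².
ω_f = L / I = 102.4 / 1.892 = 54.15 rad/s.
KE_i = ½ΣIω² = 2794 J; KE_f = ½(1.892)(54.15)² = 2774 J.

ΔKE lost ≈ 19.5 J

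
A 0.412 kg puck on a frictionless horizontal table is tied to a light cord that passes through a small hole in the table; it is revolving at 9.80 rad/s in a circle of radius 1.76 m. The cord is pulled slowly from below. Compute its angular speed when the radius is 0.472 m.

ω₂ ≈ 136 rad/s

No torque about the axis ⇒ m r₁² ω₁ = m r₂² ω₂.
ω₂ = ω₁ (r₁/r₂)² = (9.80)(1.76/0.472)² = 136.3 rad/s.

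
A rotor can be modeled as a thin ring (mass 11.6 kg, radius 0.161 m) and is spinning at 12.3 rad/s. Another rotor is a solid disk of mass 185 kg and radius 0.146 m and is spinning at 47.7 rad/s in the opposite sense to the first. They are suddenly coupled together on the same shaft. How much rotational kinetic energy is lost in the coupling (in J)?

The coupling torques are internal; angular momentum about the shared axis is conserved.
Moments of inertia: I_A = (11.6)(0.161)² = 0.3007 kg·m²; I_B = ½(185)(0.146)² = 1.972 kg·m².
Taking A's sense as positive: L = (0.3007)(12.3) − (1.972)(47.7) = -90.35 kg·m²·rad/s.
Combined I = 0.3007 + 1.972 = 2.272 kg·m².
ω_f = L / I = -90.35 / 2.272 = -39.76 rad/s.
KE_i = ½ΣIω² = 2266 J; KE_f = ½(2.272)(39.76)² = 1796 J.

ΔKE lost ≈ 470 J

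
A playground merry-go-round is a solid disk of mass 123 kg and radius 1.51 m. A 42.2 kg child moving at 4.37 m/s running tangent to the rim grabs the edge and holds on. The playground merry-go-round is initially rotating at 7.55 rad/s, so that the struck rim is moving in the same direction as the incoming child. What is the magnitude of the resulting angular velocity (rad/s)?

The axle reaction passes through the axle and exerts no torque about it; angular momentum about the axle is conserved through the impact.
I_p = ½(123)(1.51)² = 140.2 kg·m². Taking the sense of the child's angular momentum as positive, L_{child} = m v R = (42.2)(4.37)(1.51) = 278.5 kg·m²/s.
L_i = +I_p ω_p + m v R = +(140.2)(7.55) + 278.5 = 1337 kg·m²/s.
After sticking, I_f = I_p + m R² = 140.2 + (42.2)(1.51)² = 236.4 kg·m².
ω_f = L_i / I_f = 1337 / 236.4 = 5.655 rad/s.

|ω_f| ≈ 5.66 rad/s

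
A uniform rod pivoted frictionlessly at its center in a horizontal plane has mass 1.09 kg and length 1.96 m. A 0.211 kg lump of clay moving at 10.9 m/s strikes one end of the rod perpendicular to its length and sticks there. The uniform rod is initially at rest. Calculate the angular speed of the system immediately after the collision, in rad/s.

About the pivot the impulsive forces during the collision are internal, so angular momentum about that axis is conserved.
I_p = (1/12)(1.09)(1.96)² = 0.3489 kg·m². Taking the sense of the lump of clay's angular momentum as positive, L_{lump} = m v R = (0.211)(10.9)(1.96/2) = 2.254 kg·m²/s.
L_i = 0 + 2.254 = 2.254 kg·m²/s.
After sticking, I_f = I_p + m R² = 0.3489 + (0.211)(1.96/2)² = 0.5516 kg·m².
ω_f = L_i / I_f = 2.254 / 0.5516 = 4.086 rad/s.

|ω_f| ≈ 4.09 rad/s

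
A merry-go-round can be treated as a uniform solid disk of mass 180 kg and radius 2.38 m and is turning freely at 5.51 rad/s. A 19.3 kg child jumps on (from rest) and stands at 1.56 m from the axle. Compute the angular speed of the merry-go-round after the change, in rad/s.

No external torque acts about the axle; L_before = L_after.
I_p = ½(180)(2.38)² = 509.8 kg·m².
Added inertia Σmr² = (19.3)(1.56)² = 46.97 kg·m²; I_f = 509.8 + 46.97 = 556.8 kg·m².
ω_f = I_p ω_i / I_f = (509.8)(5.51) / 556.8 = 5.045 rad/s.

ω_f ≈ 5.05 rad/s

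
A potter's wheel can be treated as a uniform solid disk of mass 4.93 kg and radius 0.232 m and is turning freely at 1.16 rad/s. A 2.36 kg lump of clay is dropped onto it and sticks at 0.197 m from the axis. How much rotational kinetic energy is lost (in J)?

No external torque acts about the axis; L_before = L_after.
I_p = ½(4.93)(0.232)² = 0.1327 kg·m².
Added inertia Σmr² = (2.36)(0.197)² = 0.09159 kg·m²; I_f = 0.1327 + 0.09159 = 0.2243 kg·m².
ω_f = I_p ω_i / I_f = (0.1327)(1.16) / 0.2243 = 0.6863 rad/s.
KE_i = ½(0.1327)(1.160 rad/s)² = 0.08926 J; KE_f = ½(0.2243)(0.6863)² = 0.05281 J.

energy lost ≈ 0.0365 J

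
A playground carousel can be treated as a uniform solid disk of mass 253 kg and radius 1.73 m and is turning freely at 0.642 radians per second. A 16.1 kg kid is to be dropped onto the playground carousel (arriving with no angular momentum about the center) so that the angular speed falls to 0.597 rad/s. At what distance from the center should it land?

r ≈ 1.33 m

The added mass arrives with no angular momentum about the center, and any external torque about the center is negligible, so the system's angular momentum is conserved.
I_p = ½(253)(1.73)² = 378.6 kg·m².
I_p ω_i = (I_p + m r²) ω_f ⇒ m r² = I_p(ω_i/ω_f − 1) = 378.6(0.642/0.597 − 1) = 28.54 kg·m².
r = √(28.54/16.1) = 1.331 m.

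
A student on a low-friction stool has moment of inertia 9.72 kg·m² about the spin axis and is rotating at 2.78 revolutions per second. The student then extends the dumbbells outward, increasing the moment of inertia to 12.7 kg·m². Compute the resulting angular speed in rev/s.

No external torque acts about the spin axis, so angular momentum is conserved.
ω₂ = I₁ω₁ / I₂ = (9.720)(2.78 rev/s) / (12.70) = 2.128 rev/s.

ω₂ ≈ 2.13 rev/s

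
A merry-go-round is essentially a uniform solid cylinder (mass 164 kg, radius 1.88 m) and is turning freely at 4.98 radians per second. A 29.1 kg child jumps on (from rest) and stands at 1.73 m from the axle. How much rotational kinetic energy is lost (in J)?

energy lost ≈ 830 J

The added mass arrives with no angular momentum about the axle, and any external torque about the axle is negligible, so the system's angular momentum is conserved.
I_p = ½(164)(1.88)² = 289.8 kg·m².
Added inertia Σmr² = (29.1)(1.73)² = 87.09 kg·m²; I_f = 289.8 + 87.09 = 376.9 kg·m².
ω_f = I_p ω_i / I_f = (289.8)(4.98) / 376.9 = 3.829 rad/s.
KE_i = ½(289.8)(4.980 rad/s)² = 3594 J; KE_f = ½(376.9)(3.829)² = 2763 J.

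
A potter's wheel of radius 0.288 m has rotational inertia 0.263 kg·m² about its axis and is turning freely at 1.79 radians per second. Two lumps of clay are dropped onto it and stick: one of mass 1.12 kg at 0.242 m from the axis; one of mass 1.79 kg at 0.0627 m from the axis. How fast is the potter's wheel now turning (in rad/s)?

The added mass arrives with no angular momentum about the axis, and any external torque about the axis is negligible, so the system's angular momentum is conserved.
Added inertia Σmr² = (1.12)(0.242)² + (1.79)(0.0627)² = 0.07263 kg·m²; I_f = 0.2630 + 0.07263 = 0.3356 kg·m².
ω_f = I_p ω_i / I_f = (0.2630)(1.79) / 0.3356 = 1.403 rad/s.

ω_f ≈ 1.40 rad/s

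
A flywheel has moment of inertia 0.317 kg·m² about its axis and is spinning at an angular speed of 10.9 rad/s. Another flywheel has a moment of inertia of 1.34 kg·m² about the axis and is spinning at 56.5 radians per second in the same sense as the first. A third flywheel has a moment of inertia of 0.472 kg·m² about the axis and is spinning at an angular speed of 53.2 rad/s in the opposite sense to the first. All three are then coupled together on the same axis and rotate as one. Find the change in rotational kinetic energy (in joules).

ΔKE ≈ -2140 J

The coupling torques are internal; angular momentum about the shared axis is conserved.
Taking A's sense as positive: L = (0.3170)(10.9) + (1.340)(56.5) − (0.4720)(53.2) = 54.05 kg·m²·rad/s.
Combined I = 0.3170 + 1.340 + 0.4720 = 2.129 kg·m².
ω_f = L / I = 54.05 / 2.129 = 25.39 rad/s.
KE_i = ½ΣIω² = 2826 J; KE_f = ½(2.129)(25.39)² = 686.2 J.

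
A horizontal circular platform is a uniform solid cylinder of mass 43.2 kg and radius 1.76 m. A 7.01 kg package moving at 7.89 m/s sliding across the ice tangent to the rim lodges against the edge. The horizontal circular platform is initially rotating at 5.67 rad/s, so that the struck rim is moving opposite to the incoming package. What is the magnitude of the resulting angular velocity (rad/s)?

|ω_f| ≈ 3.18 rad/s

About the central axle the impulsive forces during the collision are internal, so angular momentum about that axis is conserved.
I_p = ½(43.2)(1.76)² = 66.91 kg·m². Taking the sense of the package's angular momentum as positive, L_{package} = m v R = (7.01)(7.89)(1.76) = 97.34 kg·m²/s.
L_i = −I_p ω_p + m v R = −(66.91)(5.67) + 97.34 = -282.0 kg·m²/s.
After sticking, I_f = I_p + m R² = 66.91 + (7.01)(1.76)² = 88.62 kg·m².
ω_f = L_i / I_f = -282.0 / 88.62 = -3.182 rad/s.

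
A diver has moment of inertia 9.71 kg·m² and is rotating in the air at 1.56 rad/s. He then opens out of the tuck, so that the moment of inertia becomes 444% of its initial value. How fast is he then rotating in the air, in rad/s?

With no external torque about the axis, L is conserved: I₁ω₁ = I₂ω₂.
I₂ = 4.44 × 9.71 = 43.11 kg·m².
ω₂ = I₁ω₁ / I₂ = (9.710)(1.56 rad/s) / (43.11) = 0.3514 rad/s.

ω₂ ≈ 0.351 rad/s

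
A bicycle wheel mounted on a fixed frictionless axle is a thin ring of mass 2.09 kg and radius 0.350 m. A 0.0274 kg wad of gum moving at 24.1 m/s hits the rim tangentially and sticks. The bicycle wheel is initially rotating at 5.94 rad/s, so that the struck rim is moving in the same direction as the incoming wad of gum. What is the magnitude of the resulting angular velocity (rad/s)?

The axle reaction passes through the axle and exerts no torque about it; angular momentum about the axle is conserved through the impact.
I_p = (2.09)(0.350)² = 0.2560 kg·m². Taking the sense of the wad of gum's angular momentum as positive, L_{wad} = m v R = (0.0274)(24.1)(0.350) = 0.2311 kg·m²/s.
L_i = +I_p ω_p + m v R = +(0.2560)(5.94) + 0.2311 = 1.752 kg·m²/s.
After sticking, I_f = I_p + m R² = 0.2560 + (0.0274)(0.350)² = 0.2594 kg·m².
ω_f = L_i / I_f = 1.752 / 0.2594 = 6.754 rad/s.

|ω_f| ≈ 6.75 rad/s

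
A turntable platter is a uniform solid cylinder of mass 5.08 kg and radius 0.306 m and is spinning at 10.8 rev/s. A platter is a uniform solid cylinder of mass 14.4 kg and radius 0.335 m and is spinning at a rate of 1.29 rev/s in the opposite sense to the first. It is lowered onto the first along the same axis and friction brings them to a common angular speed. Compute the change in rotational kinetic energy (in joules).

No external torque acts about the common axis, so total angular momentum is conserved.
Moments of inertia: I_A = ½(5.08)(0.306)² = 0.2378 kg·m²; I_B = ½(14.4)(0.335)² = 0.8080 kg·m².
Taking A's sense as positive: L = (0.2378)(10.8) − (0.8080)(1.29) = 1.526 kg·m²·rev/s.
Combined I = 0.2378 + 0.8080 = 1.046 kg·m².
ω_f = L / I = 1.526 / 1.046 = 1.459 rev/s.
KE_i = ½ΣIω² = 574.1 J; KE_f = ½(1.046)(9.169)² = 43.97 J.

ΔKE ≈ -530 J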